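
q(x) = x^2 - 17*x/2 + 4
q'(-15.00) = -38.50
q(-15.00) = 356.50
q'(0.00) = -8.50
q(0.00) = 4.00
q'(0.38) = -7.74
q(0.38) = 0.91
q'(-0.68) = -9.86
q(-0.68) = 10.24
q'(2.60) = -3.30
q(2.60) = -11.34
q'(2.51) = -3.48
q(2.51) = -11.03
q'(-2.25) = -13.00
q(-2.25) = 28.19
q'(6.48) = 4.46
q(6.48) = -9.09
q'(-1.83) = -12.16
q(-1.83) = 22.90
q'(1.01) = -6.48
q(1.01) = -3.56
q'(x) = 2*x - 17/2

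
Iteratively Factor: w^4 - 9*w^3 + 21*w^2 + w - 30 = (w + 1)*(w^3 - 10*w^2 + 31*w - 30) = (w - 3)*(w + 1)*(w^2 - 7*w + 10) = (w - 5)*(w - 3)*(w + 1)*(w - 2)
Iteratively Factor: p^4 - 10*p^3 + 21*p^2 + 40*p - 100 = (p - 5)*(p^3 - 5*p^2 - 4*p + 20) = (p - 5)*(p - 2)*(p^2 - 3*p - 10) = (p - 5)*(p - 2)*(p + 2)*(p - 5)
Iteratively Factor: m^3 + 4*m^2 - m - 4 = (m + 1)*(m^2 + 3*m - 4) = (m - 1)*(m + 1)*(m + 4)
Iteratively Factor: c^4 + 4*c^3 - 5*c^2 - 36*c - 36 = (c - 3)*(c^3 + 7*c^2 + 16*c + 12) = (c - 3)*(c + 3)*(c^2 + 4*c + 4) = (c - 3)*(c + 2)*(c + 3)*(c + 2)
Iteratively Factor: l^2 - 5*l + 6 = (l - 3)*(l - 2)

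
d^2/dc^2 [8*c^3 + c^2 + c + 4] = 48*c + 2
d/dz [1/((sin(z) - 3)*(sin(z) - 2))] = (5 - 2*sin(z))*cos(z)/((sin(z) - 3)^2*(sin(z) - 2)^2)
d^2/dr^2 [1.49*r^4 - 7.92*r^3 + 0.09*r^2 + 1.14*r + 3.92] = 17.88*r^2 - 47.52*r + 0.18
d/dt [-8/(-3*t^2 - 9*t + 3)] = 8*(-2*t - 3)/(3*(t^2 + 3*t - 1)^2)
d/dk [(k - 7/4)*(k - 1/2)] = 2*k - 9/4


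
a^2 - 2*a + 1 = (a - 1)^2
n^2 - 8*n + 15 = (n - 5)*(n - 3)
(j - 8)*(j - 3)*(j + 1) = j^3 - 10*j^2 + 13*j + 24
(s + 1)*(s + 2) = s^2 + 3*s + 2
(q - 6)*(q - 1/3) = q^2 - 19*q/3 + 2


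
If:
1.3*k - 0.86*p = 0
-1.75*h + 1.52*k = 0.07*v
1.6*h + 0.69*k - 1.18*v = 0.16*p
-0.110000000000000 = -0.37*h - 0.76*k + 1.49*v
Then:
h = -0.08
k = -0.10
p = -0.15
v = -0.14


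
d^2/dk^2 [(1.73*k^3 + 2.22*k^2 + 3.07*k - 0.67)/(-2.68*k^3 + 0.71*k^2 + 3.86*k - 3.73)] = (2.8421709430404e-14*k^7 - 38.473544*k^6 - 239.678832*k^5 + 162.5286*k^4 + 175.13038*k^3 + 442.88157*k^2 - 222.365904*k - 126.661582)/(19.248832*k^9 - 15.298512*k^8 - 79.119228*k^7 + 124.081993*k^6 + 71.370642*k^5 - 257.611893*k^4 + 115.681888*k^3 + 137.092047*k^2 - 161.111382*k + 51.895117)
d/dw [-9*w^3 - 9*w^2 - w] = -27*w^2 - 18*w - 1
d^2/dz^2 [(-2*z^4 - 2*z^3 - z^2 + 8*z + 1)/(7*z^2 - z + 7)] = 2*(-98*z^6 + 42*z^5 - 300*z^4 + 593*z^3 - 252*z^2 - 1491*z - 41)/(343*z^6 - 147*z^5 + 1050*z^4 - 295*z^3 + 1050*z^2 - 147*z + 343)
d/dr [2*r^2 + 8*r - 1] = 4*r + 8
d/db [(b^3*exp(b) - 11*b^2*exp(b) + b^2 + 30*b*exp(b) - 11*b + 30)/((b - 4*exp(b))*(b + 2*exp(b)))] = ((b - 4*exp(b))*(b + 2*exp(b))*(b^3*exp(b) - 8*b^2*exp(b) + 8*b*exp(b) + 2*b + 30*exp(b) - 11) - (b - 4*exp(b))*(2*exp(b) + 1)*(b^3*exp(b) - 11*b^2*exp(b) + b^2 + 30*b*exp(b) - 11*b + 30) + (b + 2*exp(b))*(4*exp(b) - 1)*(b^3*exp(b) - 11*b^2*exp(b) + b^2 + 30*b*exp(b) - 11*b + 30))/((b - 4*exp(b))^2*(b + 2*exp(b))^2)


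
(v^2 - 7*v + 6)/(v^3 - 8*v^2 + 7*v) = (v - 6)/(v*(v - 7))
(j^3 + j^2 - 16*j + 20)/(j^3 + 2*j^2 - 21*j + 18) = (j^3 + j^2 - 16*j + 20)/(j^3 + 2*j^2 - 21*j + 18)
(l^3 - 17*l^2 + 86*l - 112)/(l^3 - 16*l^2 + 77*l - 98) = (l - 8)/(l - 7)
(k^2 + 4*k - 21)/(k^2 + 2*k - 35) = (k - 3)/(k - 5)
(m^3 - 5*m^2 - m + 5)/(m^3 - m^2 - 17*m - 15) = (m - 1)/(m + 3)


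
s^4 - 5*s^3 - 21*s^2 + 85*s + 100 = (s - 5)^2*(s + 1)*(s + 4)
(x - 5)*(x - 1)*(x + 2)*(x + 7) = x^4 + 3*x^3 - 35*x^2 - 39*x + 70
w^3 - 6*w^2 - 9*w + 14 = (w - 7)*(w - 1)*(w + 2)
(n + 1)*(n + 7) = n^2 + 8*n + 7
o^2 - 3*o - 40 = (o - 8)*(o + 5)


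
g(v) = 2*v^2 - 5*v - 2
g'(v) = 4*v - 5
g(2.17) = -3.43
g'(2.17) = 3.68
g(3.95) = 9.46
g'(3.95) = 10.80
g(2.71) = -0.86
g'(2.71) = 5.84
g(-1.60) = 11.12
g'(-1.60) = -11.40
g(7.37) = 69.78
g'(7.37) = 24.48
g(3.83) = 8.19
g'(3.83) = 10.32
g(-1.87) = 14.34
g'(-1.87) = -12.48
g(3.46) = 4.64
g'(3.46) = 8.84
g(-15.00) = 523.00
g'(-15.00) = -65.00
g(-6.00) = 100.00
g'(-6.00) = -29.00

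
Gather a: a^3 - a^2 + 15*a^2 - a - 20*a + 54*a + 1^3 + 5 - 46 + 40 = a^3 + 14*a^2 + 33*a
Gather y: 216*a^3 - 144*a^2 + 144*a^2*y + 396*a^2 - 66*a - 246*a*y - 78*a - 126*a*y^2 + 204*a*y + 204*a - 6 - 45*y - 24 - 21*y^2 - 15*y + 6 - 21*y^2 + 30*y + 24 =216*a^3 + 252*a^2 + 60*a + y^2*(-126*a - 42) + y*(144*a^2 - 42*a - 30)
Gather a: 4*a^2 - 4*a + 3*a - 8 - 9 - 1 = 4*a^2 - a - 18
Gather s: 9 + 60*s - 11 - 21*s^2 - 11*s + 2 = -21*s^2 + 49*s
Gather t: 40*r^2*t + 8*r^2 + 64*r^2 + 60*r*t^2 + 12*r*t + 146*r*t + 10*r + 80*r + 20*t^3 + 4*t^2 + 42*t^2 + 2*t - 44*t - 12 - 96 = 72*r^2 + 90*r + 20*t^3 + t^2*(60*r + 46) + t*(40*r^2 + 158*r - 42) - 108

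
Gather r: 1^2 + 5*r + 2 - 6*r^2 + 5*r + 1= -6*r^2 + 10*r + 4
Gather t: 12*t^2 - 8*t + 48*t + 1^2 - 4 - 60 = 12*t^2 + 40*t - 63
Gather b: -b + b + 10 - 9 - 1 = 0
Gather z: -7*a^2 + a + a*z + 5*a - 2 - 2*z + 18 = -7*a^2 + 6*a + z*(a - 2) + 16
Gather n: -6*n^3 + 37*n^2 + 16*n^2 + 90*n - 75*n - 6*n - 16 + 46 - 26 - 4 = -6*n^3 + 53*n^2 + 9*n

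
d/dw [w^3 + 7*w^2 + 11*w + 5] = 3*w^2 + 14*w + 11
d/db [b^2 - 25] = 2*b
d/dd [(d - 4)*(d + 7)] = 2*d + 3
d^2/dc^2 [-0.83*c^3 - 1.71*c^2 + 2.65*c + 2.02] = -4.98*c - 3.42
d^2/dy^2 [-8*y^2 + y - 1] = -16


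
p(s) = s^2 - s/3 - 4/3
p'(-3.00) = -6.33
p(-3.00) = 8.67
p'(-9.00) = -18.33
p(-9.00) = 82.67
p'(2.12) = 3.91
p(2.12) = 2.45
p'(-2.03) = -4.39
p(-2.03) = 3.46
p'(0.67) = 1.01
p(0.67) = -1.11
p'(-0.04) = -0.41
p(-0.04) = -1.32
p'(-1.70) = -3.73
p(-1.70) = 2.12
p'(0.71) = 1.09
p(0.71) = -1.07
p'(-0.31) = -0.95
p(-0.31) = -1.13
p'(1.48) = 2.63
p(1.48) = 0.36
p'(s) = 2*s - 1/3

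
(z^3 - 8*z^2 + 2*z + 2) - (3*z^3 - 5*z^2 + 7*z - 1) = -2*z^3 - 3*z^2 - 5*z + 3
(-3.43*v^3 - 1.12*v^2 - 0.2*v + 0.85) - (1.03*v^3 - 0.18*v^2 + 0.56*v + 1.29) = -4.46*v^3 - 0.94*v^2 - 0.76*v - 0.44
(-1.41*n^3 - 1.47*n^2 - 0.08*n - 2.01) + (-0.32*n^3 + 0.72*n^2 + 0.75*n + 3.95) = -1.73*n^3 - 0.75*n^2 + 0.67*n + 1.94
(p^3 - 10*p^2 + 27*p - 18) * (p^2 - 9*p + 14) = p^5 - 19*p^4 + 131*p^3 - 401*p^2 + 540*p - 252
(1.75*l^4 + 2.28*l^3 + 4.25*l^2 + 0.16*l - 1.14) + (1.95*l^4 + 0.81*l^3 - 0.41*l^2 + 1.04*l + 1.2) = 3.7*l^4 + 3.09*l^3 + 3.84*l^2 + 1.2*l + 0.0600000000000001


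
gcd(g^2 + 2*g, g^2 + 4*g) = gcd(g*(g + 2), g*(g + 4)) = g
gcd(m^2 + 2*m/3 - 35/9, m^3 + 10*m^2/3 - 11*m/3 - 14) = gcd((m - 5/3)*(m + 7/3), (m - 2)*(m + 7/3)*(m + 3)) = m + 7/3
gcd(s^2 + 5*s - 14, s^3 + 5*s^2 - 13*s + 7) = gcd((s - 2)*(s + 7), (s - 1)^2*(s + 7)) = s + 7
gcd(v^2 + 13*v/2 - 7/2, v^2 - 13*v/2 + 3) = v - 1/2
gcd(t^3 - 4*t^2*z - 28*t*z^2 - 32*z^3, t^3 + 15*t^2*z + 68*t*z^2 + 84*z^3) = t + 2*z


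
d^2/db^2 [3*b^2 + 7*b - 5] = 6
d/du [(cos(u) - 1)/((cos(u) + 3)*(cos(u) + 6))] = (cos(u)^2 - 2*cos(u) - 27)*sin(u)/((cos(u) + 3)^2*(cos(u) + 6)^2)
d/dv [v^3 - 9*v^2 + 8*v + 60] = 3*v^2 - 18*v + 8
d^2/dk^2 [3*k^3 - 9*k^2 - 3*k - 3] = 18*k - 18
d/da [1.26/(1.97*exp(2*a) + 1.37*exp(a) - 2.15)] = (-4.9644*exp(a) - 1.7262)*exp(a)/(1.97*exp(2*a) + 1.37*exp(a) - 2.15)^2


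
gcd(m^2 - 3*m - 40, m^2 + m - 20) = m + 5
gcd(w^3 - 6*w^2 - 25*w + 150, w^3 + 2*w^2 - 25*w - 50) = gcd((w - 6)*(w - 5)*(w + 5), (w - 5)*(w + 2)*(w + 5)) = w^2 - 25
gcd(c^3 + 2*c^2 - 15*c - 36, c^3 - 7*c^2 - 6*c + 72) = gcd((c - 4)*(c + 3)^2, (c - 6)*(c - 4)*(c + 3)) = c^2 - c - 12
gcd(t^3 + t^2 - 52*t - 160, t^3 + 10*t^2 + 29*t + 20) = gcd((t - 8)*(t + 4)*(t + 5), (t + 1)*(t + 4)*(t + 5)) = t^2 + 9*t + 20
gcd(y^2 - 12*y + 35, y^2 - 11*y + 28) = y - 7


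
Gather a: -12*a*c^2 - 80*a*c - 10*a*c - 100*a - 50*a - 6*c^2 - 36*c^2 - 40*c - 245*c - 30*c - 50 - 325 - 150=a*(-12*c^2 - 90*c - 150) - 42*c^2 - 315*c - 525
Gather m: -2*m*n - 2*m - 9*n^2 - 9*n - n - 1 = m*(-2*n - 2) - 9*n^2 - 10*n - 1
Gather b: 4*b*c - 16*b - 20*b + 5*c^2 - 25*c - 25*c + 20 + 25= b*(4*c - 36) + 5*c^2 - 50*c + 45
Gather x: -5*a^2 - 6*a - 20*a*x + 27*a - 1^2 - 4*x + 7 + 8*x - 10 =-5*a^2 + 21*a + x*(4 - 20*a) - 4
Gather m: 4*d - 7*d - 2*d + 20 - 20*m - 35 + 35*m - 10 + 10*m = -5*d + 25*m - 25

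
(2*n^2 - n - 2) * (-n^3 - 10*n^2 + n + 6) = -2*n^5 - 19*n^4 + 14*n^3 + 31*n^2 - 8*n - 12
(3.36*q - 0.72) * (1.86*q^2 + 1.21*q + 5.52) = 6.2496*q^3 + 2.7264*q^2 + 17.676*q - 3.9744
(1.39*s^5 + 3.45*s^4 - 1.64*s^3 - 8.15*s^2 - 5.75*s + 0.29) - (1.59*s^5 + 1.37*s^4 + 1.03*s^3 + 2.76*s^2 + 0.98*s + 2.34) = -0.2*s^5 + 2.08*s^4 - 2.67*s^3 - 10.91*s^2 - 6.73*s - 2.05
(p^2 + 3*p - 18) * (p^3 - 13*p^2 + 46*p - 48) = p^5 - 10*p^4 - 11*p^3 + 324*p^2 - 972*p + 864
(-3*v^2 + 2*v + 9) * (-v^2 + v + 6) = 3*v^4 - 5*v^3 - 25*v^2 + 21*v + 54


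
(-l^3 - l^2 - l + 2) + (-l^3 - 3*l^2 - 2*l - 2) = -2*l^3 - 4*l^2 - 3*l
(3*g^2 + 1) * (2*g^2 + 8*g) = 6*g^4 + 24*g^3 + 2*g^2 + 8*g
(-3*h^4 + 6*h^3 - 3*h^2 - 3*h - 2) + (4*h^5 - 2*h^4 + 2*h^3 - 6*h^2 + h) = 4*h^5 - 5*h^4 + 8*h^3 - 9*h^2 - 2*h - 2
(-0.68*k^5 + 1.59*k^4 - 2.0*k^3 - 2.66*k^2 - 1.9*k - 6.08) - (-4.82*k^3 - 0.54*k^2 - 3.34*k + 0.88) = -0.68*k^5 + 1.59*k^4 + 2.82*k^3 - 2.12*k^2 + 1.44*k - 6.96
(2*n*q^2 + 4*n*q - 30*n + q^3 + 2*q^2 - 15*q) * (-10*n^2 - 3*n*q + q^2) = -20*n^3*q^2 - 40*n^3*q + 300*n^3 - 16*n^2*q^3 - 32*n^2*q^2 + 240*n^2*q - n*q^4 - 2*n*q^3 + 15*n*q^2 + q^5 + 2*q^4 - 15*q^3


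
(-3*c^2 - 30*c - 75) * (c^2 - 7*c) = -3*c^4 - 9*c^3 + 135*c^2 + 525*c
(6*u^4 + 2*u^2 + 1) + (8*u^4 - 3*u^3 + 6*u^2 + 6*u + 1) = 14*u^4 - 3*u^3 + 8*u^2 + 6*u + 2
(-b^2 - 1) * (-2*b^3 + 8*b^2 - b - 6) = 2*b^5 - 8*b^4 + 3*b^3 - 2*b^2 + b + 6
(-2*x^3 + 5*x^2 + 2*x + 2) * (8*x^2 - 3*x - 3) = -16*x^5 + 46*x^4 + 7*x^3 - 5*x^2 - 12*x - 6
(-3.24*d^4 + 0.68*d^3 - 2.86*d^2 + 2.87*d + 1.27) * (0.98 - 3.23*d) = 10.4652*d^5 - 5.3716*d^4 + 9.9042*d^3 - 12.0729*d^2 - 1.2895*d + 1.2446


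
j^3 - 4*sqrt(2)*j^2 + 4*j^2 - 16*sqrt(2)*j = j*(j + 4)*(j - 4*sqrt(2))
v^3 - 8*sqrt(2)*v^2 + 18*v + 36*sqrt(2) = (v - 6*sqrt(2))*(v - 3*sqrt(2))*(v + sqrt(2))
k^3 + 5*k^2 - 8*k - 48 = (k - 3)*(k + 4)^2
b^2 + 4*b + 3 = (b + 1)*(b + 3)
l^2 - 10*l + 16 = (l - 8)*(l - 2)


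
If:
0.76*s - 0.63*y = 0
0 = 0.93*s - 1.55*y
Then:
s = 0.00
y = 0.00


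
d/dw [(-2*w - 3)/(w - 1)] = 5/(w - 1)^2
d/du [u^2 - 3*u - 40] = 2*u - 3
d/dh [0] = 0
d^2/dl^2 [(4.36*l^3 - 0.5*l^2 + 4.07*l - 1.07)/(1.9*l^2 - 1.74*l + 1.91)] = (-1.4210854715202e-14*l^5 + 20.8351920000001*l^3 - 99.229344*l^2 + 28.038636*l + 24.691372)/(6.859*l^6 - 18.8442*l^5 + 37.94262*l^4 - 43.154784*l^3 + 38.142318*l^2 - 19.043082*l + 6.967871)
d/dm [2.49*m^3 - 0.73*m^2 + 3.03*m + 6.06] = 7.47*m^2 - 1.46*m + 3.03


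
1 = 1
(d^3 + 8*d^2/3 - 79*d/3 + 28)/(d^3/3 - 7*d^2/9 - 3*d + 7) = 3*(3*d^2 + 17*d - 28)/(3*d^2 + 2*d - 21)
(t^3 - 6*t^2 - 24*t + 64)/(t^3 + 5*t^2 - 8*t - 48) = (t^2 - 10*t + 16)/(t^2 + t - 12)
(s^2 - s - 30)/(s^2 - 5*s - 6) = (s + 5)/(s + 1)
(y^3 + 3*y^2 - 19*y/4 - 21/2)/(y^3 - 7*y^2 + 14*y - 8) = (y^2 + 5*y + 21/4)/(y^2 - 5*y + 4)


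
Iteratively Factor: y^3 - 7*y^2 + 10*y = (y - 5)*(y^2 - 2*y) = (y - 5)*(y - 2)*(y)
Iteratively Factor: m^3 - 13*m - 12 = (m - 4)*(m^2 + 4*m + 3) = (m - 4)*(m + 1)*(m + 3)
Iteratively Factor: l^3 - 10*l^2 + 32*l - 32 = (l - 4)*(l^2 - 6*l + 8) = (l - 4)^2*(l - 2)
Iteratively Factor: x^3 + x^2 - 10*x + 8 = (x + 4)*(x^2 - 3*x + 2) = (x - 1)*(x + 4)*(x - 2)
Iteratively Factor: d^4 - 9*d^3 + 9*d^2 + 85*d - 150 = (d - 5)*(d^3 - 4*d^2 - 11*d + 30) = (d - 5)*(d + 3)*(d^2 - 7*d + 10) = (d - 5)^2*(d + 3)*(d - 2)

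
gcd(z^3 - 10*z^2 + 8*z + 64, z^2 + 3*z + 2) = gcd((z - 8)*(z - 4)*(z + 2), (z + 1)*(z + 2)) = z + 2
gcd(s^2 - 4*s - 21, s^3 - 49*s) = s - 7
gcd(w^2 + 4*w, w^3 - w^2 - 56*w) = w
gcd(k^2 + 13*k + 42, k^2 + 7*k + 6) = k + 6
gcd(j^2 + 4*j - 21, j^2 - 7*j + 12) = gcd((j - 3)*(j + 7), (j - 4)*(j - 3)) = j - 3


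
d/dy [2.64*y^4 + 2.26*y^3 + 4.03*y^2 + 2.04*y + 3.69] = 10.56*y^3 + 6.78*y^2 + 8.06*y + 2.04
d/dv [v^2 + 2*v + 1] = 2*v + 2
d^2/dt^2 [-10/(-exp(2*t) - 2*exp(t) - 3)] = 20*(4*(exp(t) + 1)^2*exp(t) - (2*exp(t) + 1)*(exp(2*t) + 2*exp(t) + 3))*exp(t)/(exp(2*t) + 2*exp(t) + 3)^3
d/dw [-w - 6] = -1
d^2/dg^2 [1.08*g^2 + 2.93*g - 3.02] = 2.16000000000000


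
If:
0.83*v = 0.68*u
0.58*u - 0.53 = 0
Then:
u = 0.91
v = 0.75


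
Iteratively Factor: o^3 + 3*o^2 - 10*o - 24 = (o + 2)*(o^2 + o - 12) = (o + 2)*(o + 4)*(o - 3)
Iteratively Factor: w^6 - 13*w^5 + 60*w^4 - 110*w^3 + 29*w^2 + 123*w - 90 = (w - 3)*(w^5 - 10*w^4 + 30*w^3 - 20*w^2 - 31*w + 30) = (w - 3)^2*(w^4 - 7*w^3 + 9*w^2 + 7*w - 10) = (w - 3)^2*(w - 1)*(w^3 - 6*w^2 + 3*w + 10) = (w - 3)^2*(w - 2)*(w - 1)*(w^2 - 4*w - 5) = (w - 3)^2*(w - 2)*(w - 1)*(w + 1)*(w - 5)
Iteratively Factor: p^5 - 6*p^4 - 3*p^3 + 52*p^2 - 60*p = (p + 3)*(p^4 - 9*p^3 + 24*p^2 - 20*p) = (p - 2)*(p + 3)*(p^3 - 7*p^2 + 10*p) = p*(p - 2)*(p + 3)*(p^2 - 7*p + 10) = p*(p - 5)*(p - 2)*(p + 3)*(p - 2)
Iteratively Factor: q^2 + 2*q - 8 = (q - 2)*(q + 4)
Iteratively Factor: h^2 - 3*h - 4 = (h + 1)*(h - 4)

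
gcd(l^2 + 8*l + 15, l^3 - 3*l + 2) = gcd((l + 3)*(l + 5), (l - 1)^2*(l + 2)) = 1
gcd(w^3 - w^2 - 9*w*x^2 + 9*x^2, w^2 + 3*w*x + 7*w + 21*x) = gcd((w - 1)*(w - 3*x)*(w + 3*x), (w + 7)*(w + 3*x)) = w + 3*x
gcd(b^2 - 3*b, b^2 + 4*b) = b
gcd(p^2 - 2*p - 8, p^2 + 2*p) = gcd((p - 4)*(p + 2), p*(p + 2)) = p + 2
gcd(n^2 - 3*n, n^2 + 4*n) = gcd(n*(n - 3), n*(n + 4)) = n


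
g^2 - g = g*(g - 1)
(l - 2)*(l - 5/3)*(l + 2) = l^3 - 5*l^2/3 - 4*l + 20/3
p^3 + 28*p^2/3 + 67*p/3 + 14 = (p + 1)*(p + 7/3)*(p + 6)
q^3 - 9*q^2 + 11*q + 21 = (q - 7)*(q - 3)*(q + 1)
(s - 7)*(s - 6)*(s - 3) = s^3 - 16*s^2 + 81*s - 126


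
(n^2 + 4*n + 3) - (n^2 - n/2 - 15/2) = 9*n/2 + 21/2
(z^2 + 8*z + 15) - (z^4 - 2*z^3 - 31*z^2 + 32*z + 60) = -z^4 + 2*z^3 + 32*z^2 - 24*z - 45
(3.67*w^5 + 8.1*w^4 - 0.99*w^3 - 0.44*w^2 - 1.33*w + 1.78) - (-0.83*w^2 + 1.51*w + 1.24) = 3.67*w^5 + 8.1*w^4 - 0.99*w^3 + 0.39*w^2 - 2.84*w + 0.54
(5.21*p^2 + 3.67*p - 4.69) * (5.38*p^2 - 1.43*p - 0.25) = 28.0298*p^4 + 12.2943*p^3 - 31.7828*p^2 + 5.7892*p + 1.1725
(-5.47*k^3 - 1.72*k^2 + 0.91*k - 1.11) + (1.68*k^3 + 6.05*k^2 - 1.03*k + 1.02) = -3.79*k^3 + 4.33*k^2 - 0.12*k - 0.0900000000000001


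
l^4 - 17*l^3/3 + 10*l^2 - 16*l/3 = l*(l - 8/3)*(l - 2)*(l - 1)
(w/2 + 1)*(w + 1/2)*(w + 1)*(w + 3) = w^4/2 + 13*w^3/4 + 7*w^2 + 23*w/4 + 3/2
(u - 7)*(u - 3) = u^2 - 10*u + 21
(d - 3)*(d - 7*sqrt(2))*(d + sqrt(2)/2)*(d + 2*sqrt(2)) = d^4 - 9*sqrt(2)*d^3/2 - 3*d^3 - 33*d^2 + 27*sqrt(2)*d^2/2 - 14*sqrt(2)*d + 99*d + 42*sqrt(2)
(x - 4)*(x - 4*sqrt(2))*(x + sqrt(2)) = x^3 - 3*sqrt(2)*x^2 - 4*x^2 - 8*x + 12*sqrt(2)*x + 32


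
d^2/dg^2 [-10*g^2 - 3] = -20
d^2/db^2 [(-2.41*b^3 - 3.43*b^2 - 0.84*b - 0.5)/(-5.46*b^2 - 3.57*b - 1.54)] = (1.13686837721616e-13*b^5 + 2.27373675443232e-13*b^4 - 62.7310739999999*b^3 - 4.11188399999986*b^2 + 50.3916*b + 11.369372)/(162.771336*b^6 + 319.282236*b^5 + 346.491054*b^4 + 225.607221*b^3 + 97.728246*b^2 + 25.399836*b + 3.652264)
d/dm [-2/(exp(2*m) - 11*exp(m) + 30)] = (4*exp(m) - 22)*exp(m)/(exp(2*m) - 11*exp(m) + 30)^2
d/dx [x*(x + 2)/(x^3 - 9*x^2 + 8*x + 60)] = (30 - x^2)/(x^4 - 22*x^3 + 181*x^2 - 660*x + 900)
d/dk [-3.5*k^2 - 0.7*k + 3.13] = -7.0*k - 0.7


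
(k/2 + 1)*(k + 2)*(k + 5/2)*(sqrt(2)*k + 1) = sqrt(2)*k^4/2 + k^3/2 + 13*sqrt(2)*k^3/4 + 13*k^2/4 + 7*sqrt(2)*k^2 + 7*k + 5*sqrt(2)*k + 5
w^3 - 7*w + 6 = (w - 2)*(w - 1)*(w + 3)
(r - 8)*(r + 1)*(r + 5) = r^3 - 2*r^2 - 43*r - 40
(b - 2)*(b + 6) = b^2 + 4*b - 12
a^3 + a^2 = a^2*(a + 1)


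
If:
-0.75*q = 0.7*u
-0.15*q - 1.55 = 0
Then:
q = -10.33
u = 11.07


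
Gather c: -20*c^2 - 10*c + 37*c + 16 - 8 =-20*c^2 + 27*c + 8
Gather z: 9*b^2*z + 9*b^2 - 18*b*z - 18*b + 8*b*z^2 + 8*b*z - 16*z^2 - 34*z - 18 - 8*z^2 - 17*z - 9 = 9*b^2 - 18*b + z^2*(8*b - 24) + z*(9*b^2 - 10*b - 51) - 27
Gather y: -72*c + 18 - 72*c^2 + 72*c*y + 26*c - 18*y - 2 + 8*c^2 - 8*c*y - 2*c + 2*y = -64*c^2 - 48*c + y*(64*c - 16) + 16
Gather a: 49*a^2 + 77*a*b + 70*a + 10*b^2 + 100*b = 49*a^2 + a*(77*b + 70) + 10*b^2 + 100*b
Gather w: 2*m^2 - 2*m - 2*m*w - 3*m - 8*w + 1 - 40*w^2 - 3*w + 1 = 2*m^2 - 5*m - 40*w^2 + w*(-2*m - 11) + 2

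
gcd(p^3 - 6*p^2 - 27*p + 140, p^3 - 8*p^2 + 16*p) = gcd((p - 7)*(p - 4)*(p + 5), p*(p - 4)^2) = p - 4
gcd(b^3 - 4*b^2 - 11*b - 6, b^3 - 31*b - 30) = b^2 - 5*b - 6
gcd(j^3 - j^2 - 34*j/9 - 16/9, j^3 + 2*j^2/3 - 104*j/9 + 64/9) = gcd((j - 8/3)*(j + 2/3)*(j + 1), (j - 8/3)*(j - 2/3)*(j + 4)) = j - 8/3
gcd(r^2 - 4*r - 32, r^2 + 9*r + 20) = r + 4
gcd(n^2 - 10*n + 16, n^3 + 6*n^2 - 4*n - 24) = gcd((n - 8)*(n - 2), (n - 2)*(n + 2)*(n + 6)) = n - 2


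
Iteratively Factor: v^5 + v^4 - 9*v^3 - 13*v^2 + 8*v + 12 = (v + 1)*(v^4 - 9*v^2 - 4*v + 12) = (v + 1)*(v + 2)*(v^3 - 2*v^2 - 5*v + 6) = (v - 1)*(v + 1)*(v + 2)*(v^2 - v - 6) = (v - 3)*(v - 1)*(v + 1)*(v + 2)*(v + 2)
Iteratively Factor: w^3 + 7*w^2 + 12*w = (w + 3)*(w^2 + 4*w) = w*(w + 3)*(w + 4)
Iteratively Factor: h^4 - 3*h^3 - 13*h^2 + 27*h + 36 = (h + 1)*(h^3 - 4*h^2 - 9*h + 36) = (h + 1)*(h + 3)*(h^2 - 7*h + 12) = (h - 4)*(h + 1)*(h + 3)*(h - 3)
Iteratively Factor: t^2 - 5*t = (t - 5)*(t)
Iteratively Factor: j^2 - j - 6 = (j - 3)*(j + 2)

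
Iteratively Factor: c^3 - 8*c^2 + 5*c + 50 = (c - 5)*(c^2 - 3*c - 10) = (c - 5)*(c + 2)*(c - 5)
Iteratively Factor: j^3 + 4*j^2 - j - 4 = (j + 1)*(j^2 + 3*j - 4) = (j + 1)*(j + 4)*(j - 1)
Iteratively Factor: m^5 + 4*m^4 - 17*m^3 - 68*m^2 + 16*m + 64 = (m + 1)*(m^4 + 3*m^3 - 20*m^2 - 48*m + 64) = (m + 1)*(m + 4)*(m^3 - m^2 - 16*m + 16) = (m - 1)*(m + 1)*(m + 4)*(m^2 - 16) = (m - 4)*(m - 1)*(m + 1)*(m + 4)*(m + 4)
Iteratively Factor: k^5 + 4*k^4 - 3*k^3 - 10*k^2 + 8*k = (k + 2)*(k^4 + 2*k^3 - 7*k^2 + 4*k) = (k - 1)*(k + 2)*(k^3 + 3*k^2 - 4*k) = (k - 1)*(k + 2)*(k + 4)*(k^2 - k) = k*(k - 1)*(k + 2)*(k + 4)*(k - 1)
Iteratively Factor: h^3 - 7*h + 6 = (h - 1)*(h^2 + h - 6) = (h - 2)*(h - 1)*(h + 3)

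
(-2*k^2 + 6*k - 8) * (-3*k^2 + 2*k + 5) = 6*k^4 - 22*k^3 + 26*k^2 + 14*k - 40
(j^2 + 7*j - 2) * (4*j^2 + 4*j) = 4*j^4 + 32*j^3 + 20*j^2 - 8*j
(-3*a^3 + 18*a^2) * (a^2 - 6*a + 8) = -3*a^5 + 36*a^4 - 132*a^3 + 144*a^2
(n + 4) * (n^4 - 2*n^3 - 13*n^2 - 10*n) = n^5 + 2*n^4 - 21*n^3 - 62*n^2 - 40*n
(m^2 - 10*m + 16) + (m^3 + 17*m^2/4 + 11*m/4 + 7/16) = m^3 + 21*m^2/4 - 29*m/4 + 263/16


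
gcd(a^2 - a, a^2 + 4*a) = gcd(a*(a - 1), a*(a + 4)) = a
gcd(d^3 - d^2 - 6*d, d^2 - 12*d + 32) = 1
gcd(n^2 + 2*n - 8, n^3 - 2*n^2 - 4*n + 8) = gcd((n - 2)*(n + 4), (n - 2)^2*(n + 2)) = n - 2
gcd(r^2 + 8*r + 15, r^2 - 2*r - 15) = r + 3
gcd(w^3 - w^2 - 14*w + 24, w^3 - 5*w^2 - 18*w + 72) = w^2 + w - 12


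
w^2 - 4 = (w - 2)*(w + 2)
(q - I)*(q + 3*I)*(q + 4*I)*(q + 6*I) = q^4 + 12*I*q^3 - 41*q^2 - 18*I*q - 72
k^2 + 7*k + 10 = (k + 2)*(k + 5)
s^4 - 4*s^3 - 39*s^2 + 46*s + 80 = (s - 8)*(s - 2)*(s + 1)*(s + 5)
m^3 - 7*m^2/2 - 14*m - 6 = (m - 6)*(m + 1/2)*(m + 2)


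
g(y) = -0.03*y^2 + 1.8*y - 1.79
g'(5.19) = 1.49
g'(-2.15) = 1.93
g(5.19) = 6.74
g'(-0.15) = 1.81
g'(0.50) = 1.77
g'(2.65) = 1.64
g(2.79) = 3.00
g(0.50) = -0.90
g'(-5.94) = 2.16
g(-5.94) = -13.54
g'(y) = 1.8 - 0.06*y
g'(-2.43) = 1.95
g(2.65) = 2.77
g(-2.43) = -6.34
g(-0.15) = -2.06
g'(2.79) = 1.63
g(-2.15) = -5.80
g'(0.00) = 1.80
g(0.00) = -1.79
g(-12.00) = -27.71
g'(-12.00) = 2.52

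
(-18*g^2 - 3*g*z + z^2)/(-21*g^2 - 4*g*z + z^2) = (-6*g + z)/(-7*g + z)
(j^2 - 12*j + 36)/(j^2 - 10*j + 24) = (j - 6)/(j - 4)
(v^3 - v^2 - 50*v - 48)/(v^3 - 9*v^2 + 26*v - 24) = (v^3 - v^2 - 50*v - 48)/(v^3 - 9*v^2 + 26*v - 24)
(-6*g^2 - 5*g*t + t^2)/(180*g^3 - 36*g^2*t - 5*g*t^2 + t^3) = (g + t)/(-30*g^2 + g*t + t^2)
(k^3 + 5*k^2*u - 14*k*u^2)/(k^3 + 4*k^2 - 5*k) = (k^2 + 5*k*u - 14*u^2)/(k^2 + 4*k - 5)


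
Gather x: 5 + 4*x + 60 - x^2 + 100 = -x^2 + 4*x + 165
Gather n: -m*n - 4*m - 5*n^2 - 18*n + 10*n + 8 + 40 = -4*m - 5*n^2 + n*(-m - 8) + 48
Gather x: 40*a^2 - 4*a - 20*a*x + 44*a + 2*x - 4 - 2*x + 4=40*a^2 - 20*a*x + 40*a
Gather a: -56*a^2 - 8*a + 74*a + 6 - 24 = -56*a^2 + 66*a - 18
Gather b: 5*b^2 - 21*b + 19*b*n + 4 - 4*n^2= 5*b^2 + b*(19*n - 21) - 4*n^2 + 4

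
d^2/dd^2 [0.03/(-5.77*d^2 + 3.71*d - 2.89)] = (1.997574*d^2 - 1.284402*d - 0.03*(11.54*d - 3.71)*(23.08*d - 7.42) + 1.000518)/(5.77*d^2 - 3.71*d + 2.89)^3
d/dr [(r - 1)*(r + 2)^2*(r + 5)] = 4*r^3 + 24*r^2 + 30*r - 4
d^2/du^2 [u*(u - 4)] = 2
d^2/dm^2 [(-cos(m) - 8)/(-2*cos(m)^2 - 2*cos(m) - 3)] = (-36*sin(m)^4*cos(m) - 124*sin(m)^4 - 110*sin(m)^2 + 158*cos(m) - 21*cos(3*m) + 2*cos(5*m) + 190)/(-2*sin(m)^2 + 2*cos(m) + 5)^3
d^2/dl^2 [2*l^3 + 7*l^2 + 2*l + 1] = 12*l + 14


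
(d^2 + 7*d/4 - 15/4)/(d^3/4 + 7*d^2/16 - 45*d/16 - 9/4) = 4*(4*d^2 + 7*d - 15)/(4*d^3 + 7*d^2 - 45*d - 36)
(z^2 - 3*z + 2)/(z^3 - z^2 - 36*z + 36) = (z - 2)/(z^2 - 36)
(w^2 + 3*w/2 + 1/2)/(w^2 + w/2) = (w + 1)/w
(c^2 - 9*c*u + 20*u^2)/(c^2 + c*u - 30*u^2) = (c - 4*u)/(c + 6*u)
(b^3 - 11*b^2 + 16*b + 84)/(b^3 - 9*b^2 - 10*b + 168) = (b + 2)/(b + 4)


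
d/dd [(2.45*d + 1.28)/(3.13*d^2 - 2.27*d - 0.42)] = (-7.6685*d^2 - 8.0128*d + 1.8766)/(9.7969*d^4 - 14.2102*d^3 + 2.5237*d^2 + 1.9068*d + 0.1764)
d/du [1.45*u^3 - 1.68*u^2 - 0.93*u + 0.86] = 4.35*u^2 - 3.36*u - 0.93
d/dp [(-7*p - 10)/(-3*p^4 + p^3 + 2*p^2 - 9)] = (21*p^4 - 7*p^3 - 14*p^2 + p*(7*p + 10)*(-12*p^2 + 3*p + 4) + 63)/(3*p^4 - p^3 - 2*p^2 + 9)^2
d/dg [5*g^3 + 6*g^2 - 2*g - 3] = 15*g^2 + 12*g - 2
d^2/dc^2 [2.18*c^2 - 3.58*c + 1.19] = 4.36000000000000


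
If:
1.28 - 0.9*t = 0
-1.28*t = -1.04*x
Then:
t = 1.42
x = 1.75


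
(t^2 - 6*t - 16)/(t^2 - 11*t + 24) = (t + 2)/(t - 3)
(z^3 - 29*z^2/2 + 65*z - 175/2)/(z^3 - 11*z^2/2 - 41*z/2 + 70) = (z - 5)/(z + 4)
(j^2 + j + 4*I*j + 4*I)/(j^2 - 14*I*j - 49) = (j^2 + j*(1 + 4*I) + 4*I)/(j^2 - 14*I*j - 49)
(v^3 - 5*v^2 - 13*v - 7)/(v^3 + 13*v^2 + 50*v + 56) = (v^3 - 5*v^2 - 13*v - 7)/(v^3 + 13*v^2 + 50*v + 56)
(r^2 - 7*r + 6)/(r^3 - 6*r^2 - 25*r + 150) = (r - 1)/(r^2 - 25)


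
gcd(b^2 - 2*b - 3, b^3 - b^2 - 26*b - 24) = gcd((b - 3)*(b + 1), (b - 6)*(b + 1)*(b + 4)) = b + 1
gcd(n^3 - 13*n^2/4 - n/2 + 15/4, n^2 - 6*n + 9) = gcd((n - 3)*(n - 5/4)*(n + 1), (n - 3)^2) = n - 3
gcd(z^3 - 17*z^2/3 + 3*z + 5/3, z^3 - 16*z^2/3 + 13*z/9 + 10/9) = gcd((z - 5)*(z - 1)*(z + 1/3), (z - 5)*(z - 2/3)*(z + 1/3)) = z^2 - 14*z/3 - 5/3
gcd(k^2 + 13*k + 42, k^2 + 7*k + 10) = 1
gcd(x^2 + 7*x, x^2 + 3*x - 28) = x + 7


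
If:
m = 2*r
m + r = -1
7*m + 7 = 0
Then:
No Solution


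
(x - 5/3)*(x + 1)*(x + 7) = x^3 + 19*x^2/3 - 19*x/3 - 35/3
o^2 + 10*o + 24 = (o + 4)*(o + 6)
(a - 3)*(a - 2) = a^2 - 5*a + 6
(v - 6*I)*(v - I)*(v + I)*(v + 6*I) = v^4 + 37*v^2 + 36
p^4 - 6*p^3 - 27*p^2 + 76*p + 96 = (p - 8)*(p - 3)*(p + 1)*(p + 4)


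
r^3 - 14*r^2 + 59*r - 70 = (r - 7)*(r - 5)*(r - 2)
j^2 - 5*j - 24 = (j - 8)*(j + 3)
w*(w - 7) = w^2 - 7*w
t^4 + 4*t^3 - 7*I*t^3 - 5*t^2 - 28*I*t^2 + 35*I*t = t*(t - 1)*(t + 5)*(t - 7*I)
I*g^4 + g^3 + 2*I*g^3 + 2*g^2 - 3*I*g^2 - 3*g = g*(g + 3)*(g - I)*(I*g - I)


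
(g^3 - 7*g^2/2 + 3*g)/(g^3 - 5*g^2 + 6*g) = (g - 3/2)/(g - 3)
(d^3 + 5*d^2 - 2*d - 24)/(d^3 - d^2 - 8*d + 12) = (d + 4)/(d - 2)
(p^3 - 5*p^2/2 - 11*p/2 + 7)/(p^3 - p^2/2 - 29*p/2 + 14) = (p + 2)/(p + 4)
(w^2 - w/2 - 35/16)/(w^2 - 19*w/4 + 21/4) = (w + 5/4)/(w - 3)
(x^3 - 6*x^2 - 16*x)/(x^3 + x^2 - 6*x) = (x^2 - 6*x - 16)/(x^2 + x - 6)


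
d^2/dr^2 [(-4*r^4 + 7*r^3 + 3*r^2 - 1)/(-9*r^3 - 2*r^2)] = 2*(-101*r^4 + 486*r^2 + 144*r + 12)/(r^4*(729*r^3 + 486*r^2 + 108*r + 8))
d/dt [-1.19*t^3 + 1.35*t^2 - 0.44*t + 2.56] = -3.57*t^2 + 2.7*t - 0.44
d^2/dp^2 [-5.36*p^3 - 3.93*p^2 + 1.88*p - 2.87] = -32.16*p - 7.86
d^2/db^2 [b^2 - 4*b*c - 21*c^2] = 2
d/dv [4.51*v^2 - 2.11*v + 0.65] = 9.02*v - 2.11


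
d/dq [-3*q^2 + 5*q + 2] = 5 - 6*q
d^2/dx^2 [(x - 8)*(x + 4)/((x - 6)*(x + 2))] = 40*(-3*x^2 + 12*x - 28)/(x^6 - 12*x^5 + 12*x^4 + 224*x^3 - 144*x^2 - 1728*x - 1728)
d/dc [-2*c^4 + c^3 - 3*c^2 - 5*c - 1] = -8*c^3 + 3*c^2 - 6*c - 5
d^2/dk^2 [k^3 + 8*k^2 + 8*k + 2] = 6*k + 16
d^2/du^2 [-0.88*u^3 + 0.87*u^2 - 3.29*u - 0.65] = 1.74 - 5.28*u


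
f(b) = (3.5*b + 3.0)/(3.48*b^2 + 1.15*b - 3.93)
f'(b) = (-6.96*b - 1.15)*(3.5*b + 3.0)/(3.48*b^2 + 1.15*b - 3.93)^2 + 3.5/(3.48*b^2 + 1.15*b - 3.93) = (12.18*b^2 + 4.025*b - (3.5*b + 3.0)*(6.96*b + 1.15) - 13.755)/(3.48*b^2 + 1.15*b - 3.93)^2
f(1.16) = 3.38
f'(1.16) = -13.28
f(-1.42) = -1.35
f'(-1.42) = -5.73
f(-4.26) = -0.22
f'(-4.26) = -0.05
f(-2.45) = -0.39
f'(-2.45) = -0.20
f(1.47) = 1.54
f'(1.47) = -2.66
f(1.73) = 1.07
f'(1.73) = -1.25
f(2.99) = 0.44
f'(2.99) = -0.20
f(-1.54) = -0.94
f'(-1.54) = -2.14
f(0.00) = -0.76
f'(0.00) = -1.11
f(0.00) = -0.76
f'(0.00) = -1.11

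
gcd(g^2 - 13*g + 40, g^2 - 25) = g - 5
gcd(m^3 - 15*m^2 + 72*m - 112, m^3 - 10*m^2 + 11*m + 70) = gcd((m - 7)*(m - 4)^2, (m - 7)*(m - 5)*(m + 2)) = m - 7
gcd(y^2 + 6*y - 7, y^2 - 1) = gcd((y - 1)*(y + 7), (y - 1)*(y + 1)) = y - 1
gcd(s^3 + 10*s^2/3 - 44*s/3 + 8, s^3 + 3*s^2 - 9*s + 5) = 1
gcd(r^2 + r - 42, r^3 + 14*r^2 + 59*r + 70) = r + 7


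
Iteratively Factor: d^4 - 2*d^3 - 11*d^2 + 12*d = (d - 1)*(d^3 - d^2 - 12*d) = (d - 1)*(d + 3)*(d^2 - 4*d) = d*(d - 1)*(d + 3)*(d - 4)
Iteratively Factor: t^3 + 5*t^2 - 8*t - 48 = (t + 4)*(t^2 + t - 12) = (t + 4)^2*(t - 3)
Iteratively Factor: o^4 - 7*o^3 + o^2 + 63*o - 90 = (o + 3)*(o^3 - 10*o^2 + 31*o - 30) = (o - 2)*(o + 3)*(o^2 - 8*o + 15) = (o - 3)*(o - 2)*(o + 3)*(o - 5)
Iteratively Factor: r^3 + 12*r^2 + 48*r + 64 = (r + 4)*(r^2 + 8*r + 16) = (r + 4)^2*(r + 4)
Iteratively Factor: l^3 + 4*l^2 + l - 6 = (l - 1)*(l^2 + 5*l + 6) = (l - 1)*(l + 2)*(l + 3)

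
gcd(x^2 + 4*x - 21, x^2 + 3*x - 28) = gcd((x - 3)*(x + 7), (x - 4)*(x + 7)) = x + 7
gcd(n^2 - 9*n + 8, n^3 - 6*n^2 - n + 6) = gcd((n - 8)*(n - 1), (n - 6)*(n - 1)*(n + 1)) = n - 1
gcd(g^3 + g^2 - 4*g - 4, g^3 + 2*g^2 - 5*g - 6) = g^2 - g - 2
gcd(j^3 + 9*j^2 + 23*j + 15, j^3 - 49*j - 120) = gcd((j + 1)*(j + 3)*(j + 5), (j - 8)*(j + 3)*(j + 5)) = j^2 + 8*j + 15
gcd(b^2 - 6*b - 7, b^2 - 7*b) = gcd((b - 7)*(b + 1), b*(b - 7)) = b - 7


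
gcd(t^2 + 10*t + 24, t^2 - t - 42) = t + 6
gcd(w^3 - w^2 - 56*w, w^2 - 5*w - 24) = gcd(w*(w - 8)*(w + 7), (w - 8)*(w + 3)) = w - 8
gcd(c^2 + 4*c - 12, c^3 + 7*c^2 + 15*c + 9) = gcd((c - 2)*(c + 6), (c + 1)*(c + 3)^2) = 1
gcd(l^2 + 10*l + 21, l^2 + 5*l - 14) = l + 7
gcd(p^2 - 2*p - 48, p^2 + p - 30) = p + 6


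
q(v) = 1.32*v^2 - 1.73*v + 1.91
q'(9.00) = 22.03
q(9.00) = 93.26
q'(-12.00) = -33.41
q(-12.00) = 212.75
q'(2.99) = 6.16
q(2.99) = 8.54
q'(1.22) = 1.49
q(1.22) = 1.76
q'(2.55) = 5.00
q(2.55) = 6.08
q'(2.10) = 3.81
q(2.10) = 4.10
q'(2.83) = 5.74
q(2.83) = 7.59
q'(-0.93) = -4.19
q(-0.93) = 4.66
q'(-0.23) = -2.34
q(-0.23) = 2.38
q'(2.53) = 4.95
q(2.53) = 5.98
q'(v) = 2.64*v - 1.73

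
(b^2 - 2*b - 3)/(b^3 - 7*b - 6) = 1/(b + 2)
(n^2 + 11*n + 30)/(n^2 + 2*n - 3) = (n^2 + 11*n + 30)/(n^2 + 2*n - 3)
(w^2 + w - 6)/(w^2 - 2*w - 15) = (w - 2)/(w - 5)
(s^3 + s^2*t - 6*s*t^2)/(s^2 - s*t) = (s^2 + s*t - 6*t^2)/(s - t)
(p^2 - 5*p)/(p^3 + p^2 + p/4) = 4*(p - 5)/(4*p^2 + 4*p + 1)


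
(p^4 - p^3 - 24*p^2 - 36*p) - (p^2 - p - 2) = p^4 - p^3 - 25*p^2 - 35*p + 2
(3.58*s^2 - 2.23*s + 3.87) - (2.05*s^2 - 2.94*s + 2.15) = 1.53*s^2 + 0.71*s + 1.72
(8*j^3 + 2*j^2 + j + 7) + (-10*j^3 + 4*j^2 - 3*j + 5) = -2*j^3 + 6*j^2 - 2*j + 12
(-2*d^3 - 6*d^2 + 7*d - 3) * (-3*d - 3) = 6*d^4 + 24*d^3 - 3*d^2 - 12*d + 9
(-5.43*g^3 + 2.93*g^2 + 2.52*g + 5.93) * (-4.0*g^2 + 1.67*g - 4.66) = 21.72*g^5 - 20.7881*g^4 + 20.1169*g^3 - 33.1654*g^2 - 1.8401*g - 27.6338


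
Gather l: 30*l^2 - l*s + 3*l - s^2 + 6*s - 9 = 30*l^2 + l*(3 - s) - s^2 + 6*s - 9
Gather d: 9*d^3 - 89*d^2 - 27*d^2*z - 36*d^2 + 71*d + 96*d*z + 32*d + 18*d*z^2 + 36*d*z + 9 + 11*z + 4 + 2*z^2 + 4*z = 9*d^3 + d^2*(-27*z - 125) + d*(18*z^2 + 132*z + 103) + 2*z^2 + 15*z + 13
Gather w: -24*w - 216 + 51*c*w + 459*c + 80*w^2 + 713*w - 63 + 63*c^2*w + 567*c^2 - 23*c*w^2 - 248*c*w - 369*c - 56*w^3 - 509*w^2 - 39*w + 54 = 567*c^2 + 90*c - 56*w^3 + w^2*(-23*c - 429) + w*(63*c^2 - 197*c + 650) - 225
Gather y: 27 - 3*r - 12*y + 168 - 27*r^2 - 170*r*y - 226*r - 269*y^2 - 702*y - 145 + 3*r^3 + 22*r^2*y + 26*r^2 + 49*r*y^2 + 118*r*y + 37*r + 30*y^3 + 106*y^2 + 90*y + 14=3*r^3 - r^2 - 192*r + 30*y^3 + y^2*(49*r - 163) + y*(22*r^2 - 52*r - 624) + 64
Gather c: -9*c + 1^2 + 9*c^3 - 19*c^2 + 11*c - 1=9*c^3 - 19*c^2 + 2*c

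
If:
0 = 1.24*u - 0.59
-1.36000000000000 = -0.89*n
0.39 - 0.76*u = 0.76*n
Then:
No Solution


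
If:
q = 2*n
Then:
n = q/2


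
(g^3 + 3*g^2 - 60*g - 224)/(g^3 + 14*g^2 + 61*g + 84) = (g - 8)/(g + 3)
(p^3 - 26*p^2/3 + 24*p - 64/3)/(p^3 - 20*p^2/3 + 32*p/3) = (p - 2)/p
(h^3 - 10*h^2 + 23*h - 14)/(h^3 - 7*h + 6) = (h - 7)/(h + 3)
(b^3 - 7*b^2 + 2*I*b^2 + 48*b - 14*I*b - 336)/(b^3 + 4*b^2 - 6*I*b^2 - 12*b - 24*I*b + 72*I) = (b^2 + b*(-7 + 8*I) - 56*I)/(b^2 + 4*b - 12)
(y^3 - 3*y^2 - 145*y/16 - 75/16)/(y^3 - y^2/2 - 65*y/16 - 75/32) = 2*(y - 5)/(2*y - 5)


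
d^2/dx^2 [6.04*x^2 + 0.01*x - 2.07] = 12.0800000000000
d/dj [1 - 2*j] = -2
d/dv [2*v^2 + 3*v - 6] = 4*v + 3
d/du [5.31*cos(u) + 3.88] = -5.31*sin(u)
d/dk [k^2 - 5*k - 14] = 2*k - 5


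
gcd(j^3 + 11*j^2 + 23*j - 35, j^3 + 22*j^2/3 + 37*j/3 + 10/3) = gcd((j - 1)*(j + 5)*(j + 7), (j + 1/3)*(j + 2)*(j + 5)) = j + 5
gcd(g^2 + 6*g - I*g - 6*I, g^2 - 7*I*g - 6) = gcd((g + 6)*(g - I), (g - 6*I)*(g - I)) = g - I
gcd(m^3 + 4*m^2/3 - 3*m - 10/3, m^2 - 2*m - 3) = m + 1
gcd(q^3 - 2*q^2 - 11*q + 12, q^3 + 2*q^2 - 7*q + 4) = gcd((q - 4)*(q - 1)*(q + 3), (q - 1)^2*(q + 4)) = q - 1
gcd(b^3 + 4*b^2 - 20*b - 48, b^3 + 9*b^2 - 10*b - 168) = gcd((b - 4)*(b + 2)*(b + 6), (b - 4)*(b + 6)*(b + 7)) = b^2 + 2*b - 24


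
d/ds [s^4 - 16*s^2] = 4*s*(s^2 - 8)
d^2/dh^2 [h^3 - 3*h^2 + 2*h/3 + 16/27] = 6*h - 6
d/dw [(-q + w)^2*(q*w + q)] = q*(q - w)*(q - 3*w - 2)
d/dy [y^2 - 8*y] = 2*y - 8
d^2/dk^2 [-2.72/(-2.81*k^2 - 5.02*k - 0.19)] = (-42.954784*k^2 - 76.737728*k + 2.72*(5.62*k + 5.02)*(11.24*k + 10.04) - 2.904416)/(2.81*k^2 + 5.02*k + 0.19)^3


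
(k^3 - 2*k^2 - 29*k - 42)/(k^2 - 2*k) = (k^3 - 2*k^2 - 29*k - 42)/(k*(k - 2))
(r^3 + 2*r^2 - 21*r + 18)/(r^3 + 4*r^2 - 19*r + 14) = (r^2 + 3*r - 18)/(r^2 + 5*r - 14)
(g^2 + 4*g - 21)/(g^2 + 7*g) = (g - 3)/g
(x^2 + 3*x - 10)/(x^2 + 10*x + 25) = (x - 2)/(x + 5)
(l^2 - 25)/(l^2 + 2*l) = (l^2 - 25)/(l*(l + 2))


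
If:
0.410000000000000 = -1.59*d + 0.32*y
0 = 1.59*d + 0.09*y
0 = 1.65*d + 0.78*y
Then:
No Solution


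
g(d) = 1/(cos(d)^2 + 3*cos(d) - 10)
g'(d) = (2*sin(d)*cos(d) + 3*sin(d))/(cos(d)^2 + 3*cos(d) - 10)^2 = (2*cos(d) + 3)*sin(d)/(cos(d)^2 + 3*cos(d) - 10)^2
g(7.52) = -0.11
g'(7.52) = 0.04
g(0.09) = -0.17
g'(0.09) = 0.01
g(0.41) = -0.16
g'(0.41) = 0.05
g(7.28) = -0.12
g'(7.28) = 0.05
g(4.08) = -0.09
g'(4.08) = -0.01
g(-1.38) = -0.11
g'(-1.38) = -0.04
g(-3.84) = -0.09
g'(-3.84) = 0.01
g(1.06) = -0.12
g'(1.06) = 0.05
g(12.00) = -0.15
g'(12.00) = -0.06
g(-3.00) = -0.08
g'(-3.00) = 0.00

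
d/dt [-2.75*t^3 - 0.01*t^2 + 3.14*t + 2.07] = -8.25*t^2 - 0.02*t + 3.14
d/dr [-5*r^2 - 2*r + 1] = -10*r - 2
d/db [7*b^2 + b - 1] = 14*b + 1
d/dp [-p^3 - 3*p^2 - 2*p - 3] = -3*p^2 - 6*p - 2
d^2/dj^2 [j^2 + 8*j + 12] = 2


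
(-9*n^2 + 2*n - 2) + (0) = -9*n^2 + 2*n - 2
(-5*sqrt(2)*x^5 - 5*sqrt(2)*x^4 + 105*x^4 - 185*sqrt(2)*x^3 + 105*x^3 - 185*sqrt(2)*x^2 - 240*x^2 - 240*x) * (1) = -5*sqrt(2)*x^5 - 5*sqrt(2)*x^4 + 105*x^4 - 185*sqrt(2)*x^3 + 105*x^3 - 185*sqrt(2)*x^2 - 240*x^2 - 240*x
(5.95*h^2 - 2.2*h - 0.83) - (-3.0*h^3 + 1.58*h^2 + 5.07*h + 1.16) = 3.0*h^3 + 4.37*h^2 - 7.27*h - 1.99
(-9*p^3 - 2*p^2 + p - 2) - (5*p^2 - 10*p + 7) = -9*p^3 - 7*p^2 + 11*p - 9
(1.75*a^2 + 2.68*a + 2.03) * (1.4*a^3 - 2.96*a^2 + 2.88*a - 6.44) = 2.45*a^5 - 1.428*a^4 - 0.0508000000000006*a^3 - 9.5604*a^2 - 11.4128*a - 13.0732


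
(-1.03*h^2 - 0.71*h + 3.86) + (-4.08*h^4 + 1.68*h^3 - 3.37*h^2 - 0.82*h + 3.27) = -4.08*h^4 + 1.68*h^3 - 4.4*h^2 - 1.53*h + 7.13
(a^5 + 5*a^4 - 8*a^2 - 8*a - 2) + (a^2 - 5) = a^5 + 5*a^4 - 7*a^2 - 8*a - 7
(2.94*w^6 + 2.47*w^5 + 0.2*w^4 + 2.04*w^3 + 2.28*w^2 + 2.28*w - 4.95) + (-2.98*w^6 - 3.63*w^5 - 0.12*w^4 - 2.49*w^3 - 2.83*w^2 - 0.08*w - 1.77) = -0.04*w^6 - 1.16*w^5 + 0.08*w^4 - 0.45*w^3 - 0.55*w^2 + 2.2*w - 6.72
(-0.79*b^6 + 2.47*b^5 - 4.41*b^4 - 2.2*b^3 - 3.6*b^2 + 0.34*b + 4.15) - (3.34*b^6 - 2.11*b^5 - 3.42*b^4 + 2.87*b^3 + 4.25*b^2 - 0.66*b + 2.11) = -4.13*b^6 + 4.58*b^5 - 0.99*b^4 - 5.07*b^3 - 7.85*b^2 + 1.0*b + 2.04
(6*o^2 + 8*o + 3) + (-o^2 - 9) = 5*o^2 + 8*o - 6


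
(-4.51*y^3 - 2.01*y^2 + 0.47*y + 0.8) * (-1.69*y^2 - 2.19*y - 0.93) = 7.6219*y^5 + 13.2738*y^4 + 7.8019*y^3 - 0.512*y^2 - 2.1891*y - 0.744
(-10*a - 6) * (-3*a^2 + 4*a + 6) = 30*a^3 - 22*a^2 - 84*a - 36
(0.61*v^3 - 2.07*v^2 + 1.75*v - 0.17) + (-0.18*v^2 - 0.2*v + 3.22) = 0.61*v^3 - 2.25*v^2 + 1.55*v + 3.05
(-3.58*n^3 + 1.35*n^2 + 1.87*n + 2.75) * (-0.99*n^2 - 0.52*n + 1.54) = 3.5442*n^5 + 0.5251*n^4 - 8.0665*n^3 - 1.6159*n^2 + 1.4498*n + 4.235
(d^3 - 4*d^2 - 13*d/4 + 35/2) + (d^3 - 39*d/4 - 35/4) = 2*d^3 - 4*d^2 - 13*d + 35/4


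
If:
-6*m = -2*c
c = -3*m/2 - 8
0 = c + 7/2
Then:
No Solution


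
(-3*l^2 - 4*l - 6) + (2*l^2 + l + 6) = -l^2 - 3*l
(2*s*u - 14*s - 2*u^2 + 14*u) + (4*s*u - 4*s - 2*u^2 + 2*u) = 6*s*u - 18*s - 4*u^2 + 16*u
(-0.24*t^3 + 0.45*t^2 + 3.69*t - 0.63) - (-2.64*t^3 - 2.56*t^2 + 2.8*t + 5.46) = 2.4*t^3 + 3.01*t^2 + 0.89*t - 6.09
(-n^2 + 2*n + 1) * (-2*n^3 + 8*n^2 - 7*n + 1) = 2*n^5 - 12*n^4 + 21*n^3 - 7*n^2 - 5*n + 1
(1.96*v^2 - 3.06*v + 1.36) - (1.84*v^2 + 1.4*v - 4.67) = 0.12*v^2 - 4.46*v + 6.03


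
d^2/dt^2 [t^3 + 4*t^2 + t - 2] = 6*t + 8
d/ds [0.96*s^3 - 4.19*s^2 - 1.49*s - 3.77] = 2.88*s^2 - 8.38*s - 1.49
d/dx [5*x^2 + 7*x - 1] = 10*x + 7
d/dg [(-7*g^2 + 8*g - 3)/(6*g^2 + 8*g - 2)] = 2*(-13*g^2 + 8*g + 1)/(9*g^4 + 24*g^3 + 10*g^2 - 8*g + 1)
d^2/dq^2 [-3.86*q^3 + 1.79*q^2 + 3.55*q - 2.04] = 3.58 - 23.16*q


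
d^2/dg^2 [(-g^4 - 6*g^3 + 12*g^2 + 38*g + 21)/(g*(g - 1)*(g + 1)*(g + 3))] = 2*(-3*g^6 + 42*g^5 + 183*g^4 + 416*g^3 + 63*g^2 - 378*g + 189)/(g^3*(g^6 + 6*g^5 + 3*g^4 - 28*g^3 - 9*g^2 + 54*g - 27))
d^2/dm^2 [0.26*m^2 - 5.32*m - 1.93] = 0.520000000000000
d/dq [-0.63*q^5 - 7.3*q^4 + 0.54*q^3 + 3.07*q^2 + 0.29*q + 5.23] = -3.15*q^4 - 29.2*q^3 + 1.62*q^2 + 6.14*q + 0.29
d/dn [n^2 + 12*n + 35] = 2*n + 12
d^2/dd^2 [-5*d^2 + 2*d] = -10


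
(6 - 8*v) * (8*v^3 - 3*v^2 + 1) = -64*v^4 + 72*v^3 - 18*v^2 - 8*v + 6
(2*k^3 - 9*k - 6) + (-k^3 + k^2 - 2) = k^3 + k^2 - 9*k - 8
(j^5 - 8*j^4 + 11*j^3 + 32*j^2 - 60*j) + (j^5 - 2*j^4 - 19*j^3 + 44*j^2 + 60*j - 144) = 2*j^5 - 10*j^4 - 8*j^3 + 76*j^2 - 144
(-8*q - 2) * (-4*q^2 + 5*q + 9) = 32*q^3 - 32*q^2 - 82*q - 18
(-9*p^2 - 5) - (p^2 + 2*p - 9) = -10*p^2 - 2*p + 4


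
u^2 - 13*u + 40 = (u - 8)*(u - 5)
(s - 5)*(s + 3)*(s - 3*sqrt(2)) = s^3 - 3*sqrt(2)*s^2 - 2*s^2 - 15*s + 6*sqrt(2)*s + 45*sqrt(2)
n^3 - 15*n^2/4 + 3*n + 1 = (n - 2)^2*(n + 1/4)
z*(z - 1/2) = z^2 - z/2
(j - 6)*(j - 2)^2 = j^3 - 10*j^2 + 28*j - 24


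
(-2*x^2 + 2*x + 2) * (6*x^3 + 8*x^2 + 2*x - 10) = -12*x^5 - 4*x^4 + 24*x^3 + 40*x^2 - 16*x - 20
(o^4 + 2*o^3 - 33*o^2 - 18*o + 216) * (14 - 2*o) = -2*o^5 + 10*o^4 + 94*o^3 - 426*o^2 - 684*o + 3024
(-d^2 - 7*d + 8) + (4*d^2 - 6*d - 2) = 3*d^2 - 13*d + 6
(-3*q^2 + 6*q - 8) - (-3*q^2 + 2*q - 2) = 4*q - 6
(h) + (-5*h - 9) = -4*h - 9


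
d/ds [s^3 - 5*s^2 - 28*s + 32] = 3*s^2 - 10*s - 28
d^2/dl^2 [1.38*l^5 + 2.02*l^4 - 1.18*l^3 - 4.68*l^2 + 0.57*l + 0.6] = 27.6*l^3 + 24.24*l^2 - 7.08*l - 9.36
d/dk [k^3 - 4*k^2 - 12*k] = 3*k^2 - 8*k - 12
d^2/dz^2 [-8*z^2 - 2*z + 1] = -16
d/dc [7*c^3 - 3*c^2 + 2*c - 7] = 21*c^2 - 6*c + 2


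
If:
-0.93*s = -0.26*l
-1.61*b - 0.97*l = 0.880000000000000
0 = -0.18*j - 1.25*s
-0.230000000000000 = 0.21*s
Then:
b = 1.81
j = 7.61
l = -3.92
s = -1.10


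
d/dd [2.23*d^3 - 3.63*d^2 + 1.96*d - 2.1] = 6.69*d^2 - 7.26*d + 1.96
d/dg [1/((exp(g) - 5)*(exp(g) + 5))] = -2*exp(2*g)/(exp(4*g) - 50*exp(2*g) + 625)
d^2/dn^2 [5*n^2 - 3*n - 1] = 10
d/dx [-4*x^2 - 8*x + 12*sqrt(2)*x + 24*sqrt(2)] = -8*x - 8 + 12*sqrt(2)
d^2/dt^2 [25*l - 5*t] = 0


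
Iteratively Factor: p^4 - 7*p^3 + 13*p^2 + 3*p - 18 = (p - 3)*(p^3 - 4*p^2 + p + 6) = (p - 3)^2*(p^2 - p - 2) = (p - 3)^2*(p - 2)*(p + 1)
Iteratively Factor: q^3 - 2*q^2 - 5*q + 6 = (q - 3)*(q^2 + q - 2) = (q - 3)*(q - 1)*(q + 2)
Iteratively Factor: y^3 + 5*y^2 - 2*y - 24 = (y + 4)*(y^2 + y - 6) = (y + 3)*(y + 4)*(y - 2)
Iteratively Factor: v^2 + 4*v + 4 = (v + 2)*(v + 2)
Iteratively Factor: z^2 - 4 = (z + 2)*(z - 2)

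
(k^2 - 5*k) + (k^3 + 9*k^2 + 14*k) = k^3 + 10*k^2 + 9*k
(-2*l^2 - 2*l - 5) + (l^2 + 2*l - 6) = -l^2 - 11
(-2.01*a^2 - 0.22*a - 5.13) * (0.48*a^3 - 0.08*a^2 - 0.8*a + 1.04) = -0.9648*a^5 + 0.0552*a^4 - 0.8368*a^3 - 1.504*a^2 + 3.8752*a - 5.3352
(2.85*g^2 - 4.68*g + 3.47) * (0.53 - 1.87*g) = -5.3295*g^3 + 10.2621*g^2 - 8.9693*g + 1.8391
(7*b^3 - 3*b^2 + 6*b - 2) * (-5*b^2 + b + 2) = -35*b^5 + 22*b^4 - 19*b^3 + 10*b^2 + 10*b - 4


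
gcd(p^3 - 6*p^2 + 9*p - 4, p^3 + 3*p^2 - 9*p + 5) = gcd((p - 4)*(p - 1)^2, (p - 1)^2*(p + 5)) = p^2 - 2*p + 1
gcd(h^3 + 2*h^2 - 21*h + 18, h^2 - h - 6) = h - 3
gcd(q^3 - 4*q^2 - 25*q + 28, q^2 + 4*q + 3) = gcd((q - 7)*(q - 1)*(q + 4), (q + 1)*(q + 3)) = 1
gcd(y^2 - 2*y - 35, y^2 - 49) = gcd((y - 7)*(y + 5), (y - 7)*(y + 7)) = y - 7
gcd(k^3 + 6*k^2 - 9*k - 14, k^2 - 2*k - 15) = 1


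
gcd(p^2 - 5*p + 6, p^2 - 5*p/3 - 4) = p - 3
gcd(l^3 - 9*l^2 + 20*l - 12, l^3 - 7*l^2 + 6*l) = l^2 - 7*l + 6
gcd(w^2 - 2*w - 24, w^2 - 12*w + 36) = w - 6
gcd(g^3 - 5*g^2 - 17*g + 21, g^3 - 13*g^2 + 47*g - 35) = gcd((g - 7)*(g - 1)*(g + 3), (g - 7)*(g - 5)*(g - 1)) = g^2 - 8*g + 7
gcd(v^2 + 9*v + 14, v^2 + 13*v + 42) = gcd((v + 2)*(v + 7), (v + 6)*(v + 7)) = v + 7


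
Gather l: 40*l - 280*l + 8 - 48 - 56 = -240*l - 96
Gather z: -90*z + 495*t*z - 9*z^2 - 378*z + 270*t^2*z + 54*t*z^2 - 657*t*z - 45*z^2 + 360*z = z^2*(54*t - 54) + z*(270*t^2 - 162*t - 108)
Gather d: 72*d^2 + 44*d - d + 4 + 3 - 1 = 72*d^2 + 43*d + 6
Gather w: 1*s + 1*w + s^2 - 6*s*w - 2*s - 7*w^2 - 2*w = s^2 - s - 7*w^2 + w*(-6*s - 1)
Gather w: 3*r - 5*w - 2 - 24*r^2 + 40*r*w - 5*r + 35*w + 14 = -24*r^2 - 2*r + w*(40*r + 30) + 12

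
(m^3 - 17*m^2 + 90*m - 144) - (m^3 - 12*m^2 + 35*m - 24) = -5*m^2 + 55*m - 120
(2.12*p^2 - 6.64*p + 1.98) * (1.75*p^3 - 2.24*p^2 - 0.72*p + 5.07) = 3.71*p^5 - 16.3688*p^4 + 16.8122*p^3 + 11.094*p^2 - 35.0904*p + 10.0386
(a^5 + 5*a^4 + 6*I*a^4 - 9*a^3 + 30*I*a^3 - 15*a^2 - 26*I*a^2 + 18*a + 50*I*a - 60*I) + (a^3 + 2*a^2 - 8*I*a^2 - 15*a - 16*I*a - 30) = a^5 + 5*a^4 + 6*I*a^4 - 8*a^3 + 30*I*a^3 - 13*a^2 - 34*I*a^2 + 3*a + 34*I*a - 30 - 60*I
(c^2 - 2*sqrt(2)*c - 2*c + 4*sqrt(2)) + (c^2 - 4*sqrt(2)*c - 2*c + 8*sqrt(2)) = 2*c^2 - 6*sqrt(2)*c - 4*c + 12*sqrt(2)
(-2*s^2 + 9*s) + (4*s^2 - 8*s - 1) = 2*s^2 + s - 1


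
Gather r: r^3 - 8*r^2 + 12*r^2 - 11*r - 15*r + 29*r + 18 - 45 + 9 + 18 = r^3 + 4*r^2 + 3*r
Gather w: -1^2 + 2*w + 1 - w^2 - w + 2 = -w^2 + w + 2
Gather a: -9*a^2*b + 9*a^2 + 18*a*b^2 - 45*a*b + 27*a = a^2*(9 - 9*b) + a*(18*b^2 - 45*b + 27)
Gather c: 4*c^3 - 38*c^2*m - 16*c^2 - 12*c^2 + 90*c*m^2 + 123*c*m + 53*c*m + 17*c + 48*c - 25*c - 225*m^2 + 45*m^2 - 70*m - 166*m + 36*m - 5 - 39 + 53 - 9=4*c^3 + c^2*(-38*m - 28) + c*(90*m^2 + 176*m + 40) - 180*m^2 - 200*m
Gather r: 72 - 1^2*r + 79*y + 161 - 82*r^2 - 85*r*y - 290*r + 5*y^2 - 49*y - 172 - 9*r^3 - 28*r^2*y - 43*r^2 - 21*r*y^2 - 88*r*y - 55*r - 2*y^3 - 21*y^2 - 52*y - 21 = -9*r^3 + r^2*(-28*y - 125) + r*(-21*y^2 - 173*y - 346) - 2*y^3 - 16*y^2 - 22*y + 40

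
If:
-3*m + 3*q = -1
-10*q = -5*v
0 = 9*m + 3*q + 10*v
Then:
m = 23/96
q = -3/32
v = -3/16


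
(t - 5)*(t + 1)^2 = t^3 - 3*t^2 - 9*t - 5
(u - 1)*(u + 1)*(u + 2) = u^3 + 2*u^2 - u - 2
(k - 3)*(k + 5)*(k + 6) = k^3 + 8*k^2 - 3*k - 90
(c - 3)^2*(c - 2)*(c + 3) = c^4 - 5*c^3 - 3*c^2 + 45*c - 54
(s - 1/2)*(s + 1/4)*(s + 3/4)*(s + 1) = s^4 + 3*s^3/2 + 3*s^2/16 - 13*s/32 - 3/32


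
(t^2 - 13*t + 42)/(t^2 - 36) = (t - 7)/(t + 6)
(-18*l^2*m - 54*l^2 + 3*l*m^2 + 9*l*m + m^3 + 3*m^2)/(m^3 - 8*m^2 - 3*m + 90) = (-18*l^2 + 3*l*m + m^2)/(m^2 - 11*m + 30)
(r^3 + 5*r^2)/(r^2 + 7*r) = r*(r + 5)/(r + 7)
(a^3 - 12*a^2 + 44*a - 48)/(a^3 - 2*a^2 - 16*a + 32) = (a - 6)/(a + 4)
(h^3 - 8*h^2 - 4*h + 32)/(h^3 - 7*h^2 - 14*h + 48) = (h + 2)/(h + 3)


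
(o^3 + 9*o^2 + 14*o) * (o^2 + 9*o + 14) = o^5 + 18*o^4 + 109*o^3 + 252*o^2 + 196*o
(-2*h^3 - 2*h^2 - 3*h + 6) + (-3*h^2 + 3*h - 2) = -2*h^3 - 5*h^2 + 4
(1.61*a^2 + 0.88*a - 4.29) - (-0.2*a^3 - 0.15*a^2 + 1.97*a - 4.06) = 0.2*a^3 + 1.76*a^2 - 1.09*a - 0.23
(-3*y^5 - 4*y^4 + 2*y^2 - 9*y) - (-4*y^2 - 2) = -3*y^5 - 4*y^4 + 6*y^2 - 9*y + 2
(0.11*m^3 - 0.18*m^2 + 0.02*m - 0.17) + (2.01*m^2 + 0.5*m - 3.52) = 0.11*m^3 + 1.83*m^2 + 0.52*m - 3.69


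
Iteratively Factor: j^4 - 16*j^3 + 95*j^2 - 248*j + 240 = (j - 5)*(j^3 - 11*j^2 + 40*j - 48) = (j - 5)*(j - 4)*(j^2 - 7*j + 12) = (j - 5)*(j - 4)*(j - 3)*(j - 4)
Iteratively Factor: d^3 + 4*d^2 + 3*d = (d)*(d^2 + 4*d + 3) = d*(d + 1)*(d + 3)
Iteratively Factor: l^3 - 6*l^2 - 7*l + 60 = (l + 3)*(l^2 - 9*l + 20) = (l - 5)*(l + 3)*(l - 4)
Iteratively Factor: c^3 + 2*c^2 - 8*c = (c + 4)*(c^2 - 2*c) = (c - 2)*(c + 4)*(c)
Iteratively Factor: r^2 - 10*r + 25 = (r - 5)*(r - 5)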